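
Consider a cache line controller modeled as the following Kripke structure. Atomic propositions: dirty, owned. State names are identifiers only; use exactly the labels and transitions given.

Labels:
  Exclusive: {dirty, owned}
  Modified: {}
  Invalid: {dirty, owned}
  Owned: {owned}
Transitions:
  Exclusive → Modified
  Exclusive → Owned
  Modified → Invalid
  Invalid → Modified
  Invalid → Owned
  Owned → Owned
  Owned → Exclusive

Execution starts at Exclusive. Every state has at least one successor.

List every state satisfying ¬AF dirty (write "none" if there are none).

{Owned}

States satisfying dirty: {Exclusive, Invalid}.
States satisfying AF dirty: {Exclusive, Modified, Invalid}.
States satisfying ¬AF dirty: {Owned}.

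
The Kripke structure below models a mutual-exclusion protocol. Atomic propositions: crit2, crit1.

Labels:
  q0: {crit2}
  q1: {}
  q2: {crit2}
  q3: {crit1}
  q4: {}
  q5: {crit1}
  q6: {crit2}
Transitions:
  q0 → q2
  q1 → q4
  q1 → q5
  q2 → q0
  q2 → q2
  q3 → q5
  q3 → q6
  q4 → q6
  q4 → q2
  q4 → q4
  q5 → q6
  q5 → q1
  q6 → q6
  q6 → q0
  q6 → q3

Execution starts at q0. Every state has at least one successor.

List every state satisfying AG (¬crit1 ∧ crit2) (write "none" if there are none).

States satisfying ¬crit1 ∧ crit2: {q0, q2, q6}.
States satisfying AG (¬crit1 ∧ crit2): {q0, q2}.

{q0, q2}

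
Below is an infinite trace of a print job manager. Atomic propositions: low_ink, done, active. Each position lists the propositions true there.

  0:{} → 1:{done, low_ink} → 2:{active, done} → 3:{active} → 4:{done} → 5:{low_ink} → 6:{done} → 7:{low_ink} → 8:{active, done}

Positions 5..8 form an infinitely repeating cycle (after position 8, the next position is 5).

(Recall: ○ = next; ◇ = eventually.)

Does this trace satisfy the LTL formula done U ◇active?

Holds

Walking from position 0: ◇active first holds at position 0, and done holds at every earlier position along the way, so done U ◇active holds.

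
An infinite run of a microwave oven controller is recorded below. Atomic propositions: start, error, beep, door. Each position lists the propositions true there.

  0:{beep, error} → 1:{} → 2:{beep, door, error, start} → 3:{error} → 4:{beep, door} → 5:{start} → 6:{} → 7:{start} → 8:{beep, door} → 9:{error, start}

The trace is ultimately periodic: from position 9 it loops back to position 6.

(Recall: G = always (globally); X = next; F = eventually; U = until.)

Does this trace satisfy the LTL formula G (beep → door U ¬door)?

Satisfied

beep → door U ¬door holds at every position 0..9, and those are all positions ever visited, so G (beep → door U ¬door) holds.
Positions where beep holds: 0, 2, 4, 8.
Check door U ¬door at each: 0→ok, 2→ok, 4→ok, 8→ok.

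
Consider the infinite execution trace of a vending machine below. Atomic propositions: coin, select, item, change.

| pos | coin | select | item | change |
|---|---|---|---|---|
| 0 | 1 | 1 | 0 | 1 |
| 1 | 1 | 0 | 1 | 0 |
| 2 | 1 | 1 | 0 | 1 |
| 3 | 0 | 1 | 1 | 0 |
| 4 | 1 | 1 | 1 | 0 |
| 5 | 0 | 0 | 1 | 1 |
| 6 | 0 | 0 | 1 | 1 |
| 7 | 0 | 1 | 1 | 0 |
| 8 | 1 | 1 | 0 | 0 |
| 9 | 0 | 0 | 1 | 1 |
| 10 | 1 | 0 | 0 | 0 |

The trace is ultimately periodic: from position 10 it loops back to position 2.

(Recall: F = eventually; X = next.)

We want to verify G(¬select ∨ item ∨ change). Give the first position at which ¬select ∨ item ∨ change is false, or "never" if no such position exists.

Check ¬select ∨ item ∨ change at each position in order: 0 ✓, 1 ✓, 2 ✓, 3 ✓, 4 ✓, 5 ✓, 6 ✓, 7 ✓.
At position 8 the labels are {coin, select}, so ¬select ∨ item ∨ change is false there. This is the first violation.

8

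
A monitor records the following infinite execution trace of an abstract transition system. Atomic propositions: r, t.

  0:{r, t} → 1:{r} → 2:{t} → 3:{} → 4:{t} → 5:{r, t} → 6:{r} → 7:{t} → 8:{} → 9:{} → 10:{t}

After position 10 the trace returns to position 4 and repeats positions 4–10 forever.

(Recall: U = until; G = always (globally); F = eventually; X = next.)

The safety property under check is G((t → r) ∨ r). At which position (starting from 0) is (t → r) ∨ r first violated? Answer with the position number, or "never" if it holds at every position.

Check (t → r) ∨ r at each position in order: 0 ✓, 1 ✓.
At position 2 the labels are {t}, so (t → r) ∨ r is false there. This is the first violation.

2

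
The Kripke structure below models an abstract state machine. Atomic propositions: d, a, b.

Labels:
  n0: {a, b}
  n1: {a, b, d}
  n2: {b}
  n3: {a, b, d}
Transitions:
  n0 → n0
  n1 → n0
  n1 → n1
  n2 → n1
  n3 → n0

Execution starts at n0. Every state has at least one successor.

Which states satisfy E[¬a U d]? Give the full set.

States satisfying ¬a: {n2}.
States satisfying d: {n1, n3}.
States satisfying E[¬a U d]: {n1, n2, n3}.

{n1, n2, n3}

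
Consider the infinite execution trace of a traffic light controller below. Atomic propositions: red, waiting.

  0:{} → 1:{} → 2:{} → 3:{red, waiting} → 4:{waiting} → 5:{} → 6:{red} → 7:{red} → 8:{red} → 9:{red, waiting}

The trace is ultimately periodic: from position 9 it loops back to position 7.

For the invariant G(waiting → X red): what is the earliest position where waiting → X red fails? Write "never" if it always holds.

3

Check waiting → X red at each position in order: 0 ✓, 1 ✓, 2 ✓.
At position 3 the labels are {red, waiting} and the next position 4 has {waiting}, so waiting → X red is false there. This is the first violation.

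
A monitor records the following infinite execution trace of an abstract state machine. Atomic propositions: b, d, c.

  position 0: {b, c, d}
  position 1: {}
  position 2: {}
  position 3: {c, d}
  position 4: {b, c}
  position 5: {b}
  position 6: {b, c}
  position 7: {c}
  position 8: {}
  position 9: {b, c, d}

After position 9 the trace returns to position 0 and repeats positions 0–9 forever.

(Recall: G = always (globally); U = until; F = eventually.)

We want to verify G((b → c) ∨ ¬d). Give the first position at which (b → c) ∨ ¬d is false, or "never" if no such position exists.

never

(b → c) ∨ ¬d holds at every position 0..9, and those are all the positions the trace ever visits, so the invariant G((b → c) ∨ ¬d) is never violated.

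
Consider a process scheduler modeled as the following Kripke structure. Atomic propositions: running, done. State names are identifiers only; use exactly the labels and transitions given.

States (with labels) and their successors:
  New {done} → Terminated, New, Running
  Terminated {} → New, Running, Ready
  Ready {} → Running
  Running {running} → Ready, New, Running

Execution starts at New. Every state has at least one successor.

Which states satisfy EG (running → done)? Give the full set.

{New, Terminated}

States satisfying running → done: {New, Terminated, Ready}.
States satisfying EG (running → done): {New, Terminated}.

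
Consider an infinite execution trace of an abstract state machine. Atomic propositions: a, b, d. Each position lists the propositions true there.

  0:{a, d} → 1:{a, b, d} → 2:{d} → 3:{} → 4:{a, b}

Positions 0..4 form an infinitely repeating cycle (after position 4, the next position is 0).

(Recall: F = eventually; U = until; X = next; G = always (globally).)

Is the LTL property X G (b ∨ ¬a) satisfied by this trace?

No

The position after 0 is 1; G (b ∨ ¬a) is false there.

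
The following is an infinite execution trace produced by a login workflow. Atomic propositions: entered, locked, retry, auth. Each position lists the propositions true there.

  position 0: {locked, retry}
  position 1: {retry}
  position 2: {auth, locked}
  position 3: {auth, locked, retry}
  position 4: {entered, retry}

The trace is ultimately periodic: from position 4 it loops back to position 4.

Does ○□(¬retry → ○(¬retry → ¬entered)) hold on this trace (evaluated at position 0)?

The position after 0 is 1; □(¬retry → ○(¬retry → ¬entered)) is true there.

Holds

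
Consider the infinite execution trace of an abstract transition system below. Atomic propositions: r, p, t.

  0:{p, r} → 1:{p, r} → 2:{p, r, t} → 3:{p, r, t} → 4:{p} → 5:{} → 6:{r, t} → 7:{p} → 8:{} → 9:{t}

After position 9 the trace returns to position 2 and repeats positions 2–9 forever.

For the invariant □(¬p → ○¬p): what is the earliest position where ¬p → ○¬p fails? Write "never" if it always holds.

Check ¬p → ○¬p at each position in order: 0 ✓, 1 ✓, 2 ✓, 3 ✓, 4 ✓, 5 ✓.
At position 6 the labels are {r, t} and the next position 7 has {p}, so ¬p → ○¬p is false there. This is the first violation.

6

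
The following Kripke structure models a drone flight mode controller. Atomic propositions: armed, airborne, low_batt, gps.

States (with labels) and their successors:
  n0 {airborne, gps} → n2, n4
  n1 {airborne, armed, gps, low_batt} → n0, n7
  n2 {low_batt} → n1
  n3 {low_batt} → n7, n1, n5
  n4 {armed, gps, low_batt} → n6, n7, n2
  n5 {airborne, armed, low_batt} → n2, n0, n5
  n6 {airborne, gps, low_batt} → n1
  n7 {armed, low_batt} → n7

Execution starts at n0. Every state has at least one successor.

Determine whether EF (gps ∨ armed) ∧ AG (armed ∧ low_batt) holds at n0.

No

States satisfying gps ∨ armed: {n0, n1, n4, n5, n6, n7}.
States satisfying EF (gps ∨ armed): {n0, n1, n2, n3, n4, n5, n6, n7}.
States satisfying armed ∧ low_batt: {n1, n4, n5, n7}.
States satisfying AG (armed ∧ low_batt): {n7}.
States satisfying EF (gps ∨ armed) ∧ AG (armed ∧ low_batt): {n7}.
n0 ∉ Sat(EF (gps ∨ armed) ∧ AG (armed ∧ low_batt)).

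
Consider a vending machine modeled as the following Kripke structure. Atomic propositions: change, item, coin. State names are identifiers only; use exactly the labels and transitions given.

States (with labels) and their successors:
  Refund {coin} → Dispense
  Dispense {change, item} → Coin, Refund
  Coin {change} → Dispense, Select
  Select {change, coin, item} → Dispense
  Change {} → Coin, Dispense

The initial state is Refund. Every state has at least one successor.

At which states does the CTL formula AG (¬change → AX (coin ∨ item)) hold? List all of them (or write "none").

{Refund, Dispense, Coin, Select}

States satisfying ¬change → AX (coin ∨ item): {Refund, Dispense, Coin, Select}.
States satisfying AG (¬change → AX (coin ∨ item)): {Refund, Dispense, Coin, Select}.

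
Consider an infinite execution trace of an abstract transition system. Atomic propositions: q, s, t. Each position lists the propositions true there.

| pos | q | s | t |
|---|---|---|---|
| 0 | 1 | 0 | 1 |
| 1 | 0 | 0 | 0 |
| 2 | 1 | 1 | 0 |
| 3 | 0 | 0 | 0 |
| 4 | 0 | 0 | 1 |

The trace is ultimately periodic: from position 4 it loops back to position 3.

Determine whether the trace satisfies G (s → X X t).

s → X X t holds at every position 0..4, and those are all positions ever visited, so G (s → X X t) holds.
Positions where s holds: 2.
Check X X t at each: 2→ok.

Satisfied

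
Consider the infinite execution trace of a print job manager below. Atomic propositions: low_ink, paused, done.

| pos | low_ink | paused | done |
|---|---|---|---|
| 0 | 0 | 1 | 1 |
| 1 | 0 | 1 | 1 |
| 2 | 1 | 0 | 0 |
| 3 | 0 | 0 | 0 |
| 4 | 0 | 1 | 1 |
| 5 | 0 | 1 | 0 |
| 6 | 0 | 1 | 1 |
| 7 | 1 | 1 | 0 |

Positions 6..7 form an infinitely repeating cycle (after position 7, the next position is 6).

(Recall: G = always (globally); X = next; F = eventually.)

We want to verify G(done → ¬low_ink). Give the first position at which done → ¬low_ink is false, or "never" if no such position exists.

done → ¬low_ink holds at every position 0..7, and those are all the positions the trace ever visits, so the invariant G(done → ¬low_ink) is never violated.

never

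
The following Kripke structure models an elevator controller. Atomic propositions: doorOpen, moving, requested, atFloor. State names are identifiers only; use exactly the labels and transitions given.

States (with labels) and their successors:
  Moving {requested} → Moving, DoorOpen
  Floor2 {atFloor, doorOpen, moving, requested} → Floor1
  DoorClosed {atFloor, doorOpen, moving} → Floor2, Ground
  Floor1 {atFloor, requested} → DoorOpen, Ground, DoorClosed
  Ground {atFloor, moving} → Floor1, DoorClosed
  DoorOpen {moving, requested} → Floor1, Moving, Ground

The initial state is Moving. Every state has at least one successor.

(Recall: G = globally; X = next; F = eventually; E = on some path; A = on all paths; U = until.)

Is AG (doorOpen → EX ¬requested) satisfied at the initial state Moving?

No

States satisfying doorOpen → EX ¬requested: {Moving, DoorClosed, Floor1, Ground, DoorOpen}.
States satisfying AG (doorOpen → EX ¬requested): ∅.
Floor2 is reachable from Moving and violates doorOpen → EX ¬requested, so AG fails at Moving.
Moving ∉ Sat(AG (doorOpen → EX ¬requested)).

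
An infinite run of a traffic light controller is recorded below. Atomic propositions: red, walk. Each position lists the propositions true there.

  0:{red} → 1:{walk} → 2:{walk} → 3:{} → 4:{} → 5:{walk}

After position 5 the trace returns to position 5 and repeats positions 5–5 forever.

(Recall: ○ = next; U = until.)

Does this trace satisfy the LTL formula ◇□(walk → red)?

Violated

□(walk → red) is false at every position 0..5, so it never becomes true and ◇□(walk → red) fails.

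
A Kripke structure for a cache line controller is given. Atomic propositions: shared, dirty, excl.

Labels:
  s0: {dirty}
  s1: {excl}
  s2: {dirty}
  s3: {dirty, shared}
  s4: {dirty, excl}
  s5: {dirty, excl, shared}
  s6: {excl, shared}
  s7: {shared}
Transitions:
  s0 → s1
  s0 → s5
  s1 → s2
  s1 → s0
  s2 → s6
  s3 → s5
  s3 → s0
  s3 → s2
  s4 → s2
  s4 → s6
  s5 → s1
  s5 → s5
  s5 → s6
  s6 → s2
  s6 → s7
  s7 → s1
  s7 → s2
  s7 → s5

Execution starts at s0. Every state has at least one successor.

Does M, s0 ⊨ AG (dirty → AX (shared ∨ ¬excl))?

Violated

States satisfying dirty → AX (shared ∨ ¬excl): {s1, s2, s3, s4, s6, s7}.
States satisfying AG (dirty → AX (shared ∨ ¬excl)): ∅.
s0 is reachable from s0 and violates dirty → AX (shared ∨ ¬excl), so AG fails at s0.
s0 ∉ Sat(AG (dirty → AX (shared ∨ ¬excl))).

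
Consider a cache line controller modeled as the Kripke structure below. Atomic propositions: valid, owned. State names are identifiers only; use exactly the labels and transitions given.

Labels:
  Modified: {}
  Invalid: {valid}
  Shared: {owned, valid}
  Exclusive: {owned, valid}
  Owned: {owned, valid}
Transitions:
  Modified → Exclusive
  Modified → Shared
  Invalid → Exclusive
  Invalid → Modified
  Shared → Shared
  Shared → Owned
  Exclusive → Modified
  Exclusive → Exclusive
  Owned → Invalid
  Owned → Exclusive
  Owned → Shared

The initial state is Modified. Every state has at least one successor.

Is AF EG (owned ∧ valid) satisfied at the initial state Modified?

Yes

States satisfying EG (owned ∧ valid): {Shared, Exclusive, Owned}.
States satisfying AF EG (owned ∧ valid): {Modified, Invalid, Shared, Exclusive, Owned}.
Modified ∈ Sat(AF EG (owned ∧ valid)).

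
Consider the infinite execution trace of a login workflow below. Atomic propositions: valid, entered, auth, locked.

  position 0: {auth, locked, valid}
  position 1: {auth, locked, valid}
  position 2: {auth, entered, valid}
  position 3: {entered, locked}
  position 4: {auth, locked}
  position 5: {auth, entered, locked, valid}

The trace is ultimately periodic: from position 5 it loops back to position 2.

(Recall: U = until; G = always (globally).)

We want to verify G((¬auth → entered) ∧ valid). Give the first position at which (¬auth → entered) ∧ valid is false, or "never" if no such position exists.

3

Check (¬auth → entered) ∧ valid at each position in order: 0 ✓, 1 ✓, 2 ✓.
At position 3 the labels are {entered, locked}, so (¬auth → entered) ∧ valid is false there. This is the first violation.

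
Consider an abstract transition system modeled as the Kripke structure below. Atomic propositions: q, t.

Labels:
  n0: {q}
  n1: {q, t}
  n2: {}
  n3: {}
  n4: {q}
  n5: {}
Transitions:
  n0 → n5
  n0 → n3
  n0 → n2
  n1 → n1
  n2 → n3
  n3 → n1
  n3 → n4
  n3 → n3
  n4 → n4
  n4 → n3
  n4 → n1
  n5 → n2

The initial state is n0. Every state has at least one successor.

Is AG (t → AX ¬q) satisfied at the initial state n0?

States satisfying t → AX ¬q: {n0, n2, n3, n4, n5}.
States satisfying AG (t → AX ¬q): ∅.
n1 is reachable from n0 and violates t → AX ¬q, so AG fails at n0.
n0 ∉ Sat(AG (t → AX ¬q)).

Violated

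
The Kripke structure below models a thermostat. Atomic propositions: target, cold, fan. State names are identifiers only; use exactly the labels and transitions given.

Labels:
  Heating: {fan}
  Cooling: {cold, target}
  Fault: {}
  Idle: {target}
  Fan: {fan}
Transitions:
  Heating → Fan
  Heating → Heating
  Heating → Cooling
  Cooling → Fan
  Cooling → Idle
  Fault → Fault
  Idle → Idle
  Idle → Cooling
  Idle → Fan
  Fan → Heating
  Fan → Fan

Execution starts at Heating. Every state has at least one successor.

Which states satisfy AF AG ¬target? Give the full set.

States satisfying AG ¬target: {Fault}.
States satisfying AF AG ¬target: {Fault}.

{Fault}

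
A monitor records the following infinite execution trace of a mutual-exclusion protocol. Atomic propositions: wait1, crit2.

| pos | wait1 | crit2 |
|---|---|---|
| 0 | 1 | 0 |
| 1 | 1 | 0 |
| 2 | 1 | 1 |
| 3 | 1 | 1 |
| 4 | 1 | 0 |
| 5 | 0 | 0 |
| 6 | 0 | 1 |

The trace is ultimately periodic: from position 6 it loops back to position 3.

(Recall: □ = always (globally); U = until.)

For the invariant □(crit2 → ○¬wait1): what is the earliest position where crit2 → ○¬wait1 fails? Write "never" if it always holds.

2

Check crit2 → ○¬wait1 at each position in order: 0 ✓, 1 ✓.
At position 2 the labels are {crit2, wait1} and the next position 3 has {crit2, wait1}, so crit2 → ○¬wait1 is false there. This is the first violation.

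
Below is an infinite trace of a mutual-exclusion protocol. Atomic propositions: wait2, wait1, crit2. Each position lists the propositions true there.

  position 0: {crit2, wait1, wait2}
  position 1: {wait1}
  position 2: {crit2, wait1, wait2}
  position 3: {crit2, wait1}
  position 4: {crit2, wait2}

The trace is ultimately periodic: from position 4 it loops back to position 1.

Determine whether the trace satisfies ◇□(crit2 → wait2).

No

□(crit2 → wait2) is false at every position 0..4, so it never becomes true and ◇□(crit2 → wait2) fails.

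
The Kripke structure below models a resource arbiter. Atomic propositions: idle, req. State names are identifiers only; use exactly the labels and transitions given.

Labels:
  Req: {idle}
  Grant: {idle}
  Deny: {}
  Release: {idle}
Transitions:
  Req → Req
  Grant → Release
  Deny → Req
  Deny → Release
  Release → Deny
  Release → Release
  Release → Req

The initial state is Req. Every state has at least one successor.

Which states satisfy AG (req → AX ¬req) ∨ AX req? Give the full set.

States satisfying req → AX ¬req: {Req, Grant, Deny, Release}.
States satisfying AG (req → AX ¬req): {Req, Grant, Deny, Release}.
States satisfying req: ∅.
States satisfying AX req: ∅.
States satisfying AG (req → AX ¬req) ∨ AX req: {Req, Grant, Deny, Release}.

{Req, Grant, Deny, Release}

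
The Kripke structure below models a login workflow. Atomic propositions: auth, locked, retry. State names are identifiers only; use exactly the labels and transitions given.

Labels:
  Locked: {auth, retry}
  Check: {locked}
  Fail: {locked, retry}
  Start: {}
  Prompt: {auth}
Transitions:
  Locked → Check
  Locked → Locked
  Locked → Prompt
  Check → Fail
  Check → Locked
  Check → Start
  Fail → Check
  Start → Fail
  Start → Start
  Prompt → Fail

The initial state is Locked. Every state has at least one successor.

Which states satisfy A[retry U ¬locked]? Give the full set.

{Locked, Start, Prompt}

States satisfying retry: {Locked, Fail}.
States satisfying ¬locked: {Locked, Start, Prompt}.
States satisfying A[retry U ¬locked]: {Locked, Start, Prompt}.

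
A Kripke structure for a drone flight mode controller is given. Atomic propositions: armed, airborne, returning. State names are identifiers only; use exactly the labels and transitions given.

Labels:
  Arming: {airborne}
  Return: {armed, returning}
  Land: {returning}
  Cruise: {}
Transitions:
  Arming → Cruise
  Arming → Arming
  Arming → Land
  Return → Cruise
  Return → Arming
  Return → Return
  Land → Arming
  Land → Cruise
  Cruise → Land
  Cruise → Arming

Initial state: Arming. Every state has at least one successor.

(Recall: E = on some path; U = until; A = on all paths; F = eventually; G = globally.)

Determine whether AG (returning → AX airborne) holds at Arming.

Violated

States satisfying returning → AX airborne: {Arming, Cruise}.
States satisfying AG (returning → AX airborne): ∅.
Land is reachable from Arming and violates returning → AX airborne, so AG fails at Arming.
Arming ∉ Sat(AG (returning → AX airborne)).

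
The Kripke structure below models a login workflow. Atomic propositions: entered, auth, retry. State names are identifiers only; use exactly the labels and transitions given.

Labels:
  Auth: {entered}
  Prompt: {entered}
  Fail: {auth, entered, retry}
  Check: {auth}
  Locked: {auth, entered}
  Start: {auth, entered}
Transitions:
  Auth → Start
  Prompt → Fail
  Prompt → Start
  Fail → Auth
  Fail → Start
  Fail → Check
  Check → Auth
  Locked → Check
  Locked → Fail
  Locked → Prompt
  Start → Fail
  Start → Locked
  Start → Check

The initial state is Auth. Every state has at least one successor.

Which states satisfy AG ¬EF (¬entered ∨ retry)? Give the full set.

States satisfying ¬EF (¬entered ∨ retry): ∅.
States satisfying AG ¬EF (¬entered ∨ retry): ∅.

none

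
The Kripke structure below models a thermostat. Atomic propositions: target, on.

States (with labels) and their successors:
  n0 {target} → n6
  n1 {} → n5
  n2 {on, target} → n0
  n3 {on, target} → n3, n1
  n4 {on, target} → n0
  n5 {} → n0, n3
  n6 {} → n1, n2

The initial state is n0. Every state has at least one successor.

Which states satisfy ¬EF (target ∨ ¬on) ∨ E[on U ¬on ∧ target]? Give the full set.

States satisfying target ∨ ¬on: {n0, n1, n2, n3, n4, n5, n6}.
States satisfying EF (target ∨ ¬on): {n0, n1, n2, n3, n4, n5, n6}.
States satisfying ¬EF (target ∨ ¬on): ∅.
States satisfying on: {n2, n3, n4}.
States satisfying ¬on ∧ target: {n0}.
States satisfying E[on U ¬on ∧ target]: {n0, n2, n4}.
States satisfying ¬EF (target ∨ ¬on) ∨ E[on U ¬on ∧ target]: {n0, n2, n4}.

{n0, n2, n4}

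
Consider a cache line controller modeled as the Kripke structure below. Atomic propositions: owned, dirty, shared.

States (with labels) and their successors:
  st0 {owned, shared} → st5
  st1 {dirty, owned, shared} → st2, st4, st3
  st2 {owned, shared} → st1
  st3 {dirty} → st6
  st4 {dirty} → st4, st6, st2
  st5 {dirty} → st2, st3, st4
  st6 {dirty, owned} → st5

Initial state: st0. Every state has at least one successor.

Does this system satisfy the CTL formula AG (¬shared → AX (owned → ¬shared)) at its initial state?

Violated

States satisfying ¬shared → AX (owned → ¬shared): {st0, st1, st2, st3, st6}.
States satisfying AG (¬shared → AX (owned → ¬shared)): ∅.
st4 is reachable from st0 and violates ¬shared → AX (owned → ¬shared), so AG fails at st0.
st0 ∉ Sat(AG (¬shared → AX (owned → ¬shared))).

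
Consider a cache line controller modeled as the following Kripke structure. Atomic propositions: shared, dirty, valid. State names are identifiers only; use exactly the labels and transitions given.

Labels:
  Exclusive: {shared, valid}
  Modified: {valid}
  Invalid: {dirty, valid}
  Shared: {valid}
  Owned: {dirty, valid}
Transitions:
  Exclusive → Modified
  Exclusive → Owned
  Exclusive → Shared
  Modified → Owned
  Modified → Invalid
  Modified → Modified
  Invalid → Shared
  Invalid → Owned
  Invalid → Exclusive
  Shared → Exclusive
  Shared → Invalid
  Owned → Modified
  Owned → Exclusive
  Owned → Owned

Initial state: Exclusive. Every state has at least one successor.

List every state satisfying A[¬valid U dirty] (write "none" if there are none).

{Invalid, Owned}

States satisfying ¬valid: ∅.
States satisfying dirty: {Invalid, Owned}.
States satisfying A[¬valid U dirty]: {Invalid, Owned}.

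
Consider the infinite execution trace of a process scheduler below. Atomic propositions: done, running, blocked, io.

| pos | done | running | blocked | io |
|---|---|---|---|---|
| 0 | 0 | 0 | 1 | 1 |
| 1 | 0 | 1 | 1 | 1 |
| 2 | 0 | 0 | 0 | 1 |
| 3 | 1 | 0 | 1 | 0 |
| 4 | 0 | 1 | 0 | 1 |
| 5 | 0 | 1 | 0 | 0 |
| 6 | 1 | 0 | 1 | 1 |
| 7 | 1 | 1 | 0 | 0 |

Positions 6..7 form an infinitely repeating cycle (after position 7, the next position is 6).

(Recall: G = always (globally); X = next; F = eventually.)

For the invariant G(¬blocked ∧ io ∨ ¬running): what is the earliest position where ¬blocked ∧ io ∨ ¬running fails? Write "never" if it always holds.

1

Check ¬blocked ∧ io ∨ ¬running at each position in order: 0 ✓.
At position 1 the labels are {blocked, io, running}, so ¬blocked ∧ io ∨ ¬running is false there. This is the first violation.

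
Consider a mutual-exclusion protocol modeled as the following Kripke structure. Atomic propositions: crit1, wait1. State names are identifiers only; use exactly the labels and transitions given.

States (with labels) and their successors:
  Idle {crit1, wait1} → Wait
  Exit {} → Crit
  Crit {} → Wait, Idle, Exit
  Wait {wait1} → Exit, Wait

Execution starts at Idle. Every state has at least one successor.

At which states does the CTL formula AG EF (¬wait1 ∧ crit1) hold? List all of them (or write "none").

States satisfying EF (¬wait1 ∧ crit1): ∅.
States satisfying AG EF (¬wait1 ∧ crit1): ∅.

none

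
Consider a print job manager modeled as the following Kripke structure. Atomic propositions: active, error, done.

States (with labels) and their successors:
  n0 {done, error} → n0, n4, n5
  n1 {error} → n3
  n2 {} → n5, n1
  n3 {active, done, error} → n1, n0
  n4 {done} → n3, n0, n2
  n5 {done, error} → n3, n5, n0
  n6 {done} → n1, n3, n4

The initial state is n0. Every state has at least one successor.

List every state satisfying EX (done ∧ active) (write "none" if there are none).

States satisfying done ∧ active: {n3}.
States satisfying EX (done ∧ active): {n1, n4, n5, n6}.

{n1, n4, n5, n6}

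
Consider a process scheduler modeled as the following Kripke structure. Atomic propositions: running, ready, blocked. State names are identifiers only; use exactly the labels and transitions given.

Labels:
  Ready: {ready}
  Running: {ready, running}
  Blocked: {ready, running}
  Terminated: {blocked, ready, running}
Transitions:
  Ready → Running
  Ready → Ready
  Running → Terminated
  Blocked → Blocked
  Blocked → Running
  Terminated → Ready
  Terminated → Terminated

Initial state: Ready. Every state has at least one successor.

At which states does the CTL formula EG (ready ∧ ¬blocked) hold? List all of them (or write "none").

{Ready, Blocked}

States satisfying ready ∧ ¬blocked: {Ready, Running, Blocked}.
States satisfying EG (ready ∧ ¬blocked): {Ready, Blocked}.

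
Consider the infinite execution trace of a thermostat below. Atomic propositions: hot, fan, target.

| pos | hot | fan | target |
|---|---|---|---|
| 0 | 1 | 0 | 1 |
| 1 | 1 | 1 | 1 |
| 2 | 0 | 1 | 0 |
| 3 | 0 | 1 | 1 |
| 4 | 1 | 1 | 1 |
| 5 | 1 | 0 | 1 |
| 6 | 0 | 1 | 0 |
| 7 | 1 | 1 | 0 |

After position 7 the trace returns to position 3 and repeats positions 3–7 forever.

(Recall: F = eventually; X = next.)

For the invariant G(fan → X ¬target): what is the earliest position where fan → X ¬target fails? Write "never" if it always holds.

Check fan → X ¬target at each position in order: 0 ✓, 1 ✓.
At position 2 the labels are {fan} and the next position 3 has {fan, target}, so fan → X ¬target is false there. This is the first violation.

2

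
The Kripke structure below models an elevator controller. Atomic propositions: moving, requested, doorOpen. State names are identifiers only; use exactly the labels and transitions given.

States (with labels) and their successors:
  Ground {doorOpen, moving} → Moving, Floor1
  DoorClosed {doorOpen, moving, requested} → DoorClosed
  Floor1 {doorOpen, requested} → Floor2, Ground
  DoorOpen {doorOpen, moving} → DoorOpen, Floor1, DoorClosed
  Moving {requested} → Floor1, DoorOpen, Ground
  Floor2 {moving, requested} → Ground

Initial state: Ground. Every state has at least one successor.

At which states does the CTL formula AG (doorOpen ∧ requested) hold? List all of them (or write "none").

{DoorClosed}

States satisfying doorOpen ∧ requested: {DoorClosed, Floor1}.
States satisfying AG (doorOpen ∧ requested): {DoorClosed}.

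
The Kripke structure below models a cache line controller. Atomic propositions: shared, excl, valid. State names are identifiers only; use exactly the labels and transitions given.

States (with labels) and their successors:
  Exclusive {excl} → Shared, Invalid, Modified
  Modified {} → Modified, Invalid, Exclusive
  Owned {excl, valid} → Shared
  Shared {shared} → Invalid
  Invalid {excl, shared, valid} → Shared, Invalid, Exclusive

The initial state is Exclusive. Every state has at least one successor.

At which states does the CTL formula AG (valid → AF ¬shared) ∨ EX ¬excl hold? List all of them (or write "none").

{Exclusive, Modified, Owned, Invalid}

States satisfying valid → AF ¬shared: {Exclusive, Modified, Owned, Shared}.
States satisfying AG (valid → AF ¬shared): ∅.
States satisfying ¬excl: {Modified, Shared}.
States satisfying EX ¬excl: {Exclusive, Modified, Owned, Invalid}.
States satisfying AG (valid → AF ¬shared) ∨ EX ¬excl: {Exclusive, Modified, Owned, Invalid}.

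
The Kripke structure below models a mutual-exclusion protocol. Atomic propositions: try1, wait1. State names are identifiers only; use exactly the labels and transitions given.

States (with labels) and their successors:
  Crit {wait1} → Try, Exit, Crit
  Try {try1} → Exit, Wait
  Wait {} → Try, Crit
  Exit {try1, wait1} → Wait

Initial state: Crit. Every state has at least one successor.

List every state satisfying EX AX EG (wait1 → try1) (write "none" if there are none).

{Crit, Try, Wait}

States satisfying AX EG (wait1 → try1): {Try, Exit}.
States satisfying EX AX EG (wait1 → try1): {Crit, Try, Wait}.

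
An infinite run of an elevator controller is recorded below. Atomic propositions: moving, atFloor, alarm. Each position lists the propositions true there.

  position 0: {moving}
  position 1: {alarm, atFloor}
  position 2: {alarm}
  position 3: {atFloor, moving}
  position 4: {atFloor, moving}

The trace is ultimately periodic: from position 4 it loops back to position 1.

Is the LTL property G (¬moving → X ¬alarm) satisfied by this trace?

¬moving → X ¬alarm must hold at every position from 0 onward. It fails at position 1, so G (¬moving → X ¬alarm) is false.
Positions where ¬moving holds: 1, 2.
Check X ¬alarm at each: 1→fails, 2→ok.

No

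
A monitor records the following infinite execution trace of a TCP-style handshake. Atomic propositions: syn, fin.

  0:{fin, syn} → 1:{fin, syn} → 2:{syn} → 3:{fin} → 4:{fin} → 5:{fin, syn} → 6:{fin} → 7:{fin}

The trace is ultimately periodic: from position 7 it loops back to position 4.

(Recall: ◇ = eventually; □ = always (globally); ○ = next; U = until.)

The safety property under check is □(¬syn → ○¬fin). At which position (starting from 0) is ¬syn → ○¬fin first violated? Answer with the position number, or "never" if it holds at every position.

3

Check ¬syn → ○¬fin at each position in order: 0 ✓, 1 ✓, 2 ✓.
At position 3 the labels are {fin} and the next position 4 has {fin}, so ¬syn → ○¬fin is false there. This is the first violation.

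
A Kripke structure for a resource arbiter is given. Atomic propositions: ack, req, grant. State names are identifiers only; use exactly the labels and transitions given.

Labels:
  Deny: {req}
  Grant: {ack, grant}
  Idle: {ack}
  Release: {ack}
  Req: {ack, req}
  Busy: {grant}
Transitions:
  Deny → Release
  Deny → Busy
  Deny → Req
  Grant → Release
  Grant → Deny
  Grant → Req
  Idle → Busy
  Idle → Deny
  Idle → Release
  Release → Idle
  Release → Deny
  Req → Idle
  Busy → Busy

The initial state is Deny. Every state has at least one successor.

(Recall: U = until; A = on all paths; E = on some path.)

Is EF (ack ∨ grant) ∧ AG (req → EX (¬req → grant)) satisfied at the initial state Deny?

Violated

States satisfying ack ∨ grant: {Grant, Idle, Release, Req, Busy}.
States satisfying EF (ack ∨ grant): {Deny, Grant, Idle, Release, Req, Busy}.
States satisfying req → EX (¬req → grant): {Deny, Grant, Idle, Release, Busy}.
States satisfying AG (req → EX (¬req → grant)): {Busy}.
States satisfying EF (ack ∨ grant) ∧ AG (req → EX (¬req → grant)): {Busy}.
Deny ∉ Sat(EF (ack ∨ grant) ∧ AG (req → EX (¬req → grant))).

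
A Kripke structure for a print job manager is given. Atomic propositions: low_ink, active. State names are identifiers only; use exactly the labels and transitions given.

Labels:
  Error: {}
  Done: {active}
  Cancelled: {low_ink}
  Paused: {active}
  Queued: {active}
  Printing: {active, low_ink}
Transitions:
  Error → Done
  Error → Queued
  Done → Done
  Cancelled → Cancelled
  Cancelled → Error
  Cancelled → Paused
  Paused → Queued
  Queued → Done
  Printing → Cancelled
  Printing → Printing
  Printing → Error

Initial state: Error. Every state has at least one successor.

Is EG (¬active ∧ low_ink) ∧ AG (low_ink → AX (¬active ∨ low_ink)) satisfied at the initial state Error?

Violated

States satisfying ¬active ∧ low_ink: {Cancelled}.
States satisfying EG (¬active ∧ low_ink): {Cancelled}.
States satisfying low_ink → AX (¬active ∨ low_ink): {Error, Done, Paused, Queued, Printing}.
States satisfying AG (low_ink → AX (¬active ∨ low_ink)): {Error, Done, Paused, Queued}.
States satisfying EG (¬active ∧ low_ink) ∧ AG (low_ink → AX (¬active ∨ low_ink)): ∅.
Error ∉ Sat(EG (¬active ∧ low_ink) ∧ AG (low_ink → AX (¬active ∨ low_ink))).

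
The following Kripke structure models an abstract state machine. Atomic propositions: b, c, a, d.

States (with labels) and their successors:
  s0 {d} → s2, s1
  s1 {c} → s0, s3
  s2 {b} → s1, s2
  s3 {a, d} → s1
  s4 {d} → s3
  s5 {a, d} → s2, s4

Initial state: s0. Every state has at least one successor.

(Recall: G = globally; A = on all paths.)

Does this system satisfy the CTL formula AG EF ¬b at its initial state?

States satisfying EF ¬b: {s0, s1, s2, s3, s4, s5}.
States satisfying AG EF ¬b: {s0, s1, s2, s3, s4, s5}.
Every state reachable from s0 satisfies EF ¬b.
s0 ∈ Sat(AG EF ¬b).

Holds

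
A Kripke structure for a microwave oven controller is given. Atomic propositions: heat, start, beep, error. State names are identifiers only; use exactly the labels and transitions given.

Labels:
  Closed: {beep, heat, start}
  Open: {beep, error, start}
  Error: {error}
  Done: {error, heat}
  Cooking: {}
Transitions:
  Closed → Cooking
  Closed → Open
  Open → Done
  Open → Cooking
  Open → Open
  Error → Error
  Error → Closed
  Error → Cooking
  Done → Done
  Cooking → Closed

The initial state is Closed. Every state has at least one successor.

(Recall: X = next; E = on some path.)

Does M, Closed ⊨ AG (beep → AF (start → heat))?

States satisfying beep → AF (start → heat): {Closed, Error, Done, Cooking}.
States satisfying AG (beep → AF (start → heat)): {Done}.
Open is reachable from Closed and violates beep → AF (start → heat), so AG fails at Closed.
Closed ∉ Sat(AG (beep → AF (start → heat))).

No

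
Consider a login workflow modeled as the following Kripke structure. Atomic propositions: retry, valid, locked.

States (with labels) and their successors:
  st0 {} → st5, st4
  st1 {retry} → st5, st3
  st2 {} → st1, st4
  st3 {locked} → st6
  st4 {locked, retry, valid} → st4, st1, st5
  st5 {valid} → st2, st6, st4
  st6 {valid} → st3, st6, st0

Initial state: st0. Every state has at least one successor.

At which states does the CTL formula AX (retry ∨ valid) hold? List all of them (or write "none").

{st0, st2, st3, st4}

States satisfying retry ∨ valid: {st1, st4, st5, st6}.
States satisfying AX (retry ∨ valid): {st0, st2, st3, st4}.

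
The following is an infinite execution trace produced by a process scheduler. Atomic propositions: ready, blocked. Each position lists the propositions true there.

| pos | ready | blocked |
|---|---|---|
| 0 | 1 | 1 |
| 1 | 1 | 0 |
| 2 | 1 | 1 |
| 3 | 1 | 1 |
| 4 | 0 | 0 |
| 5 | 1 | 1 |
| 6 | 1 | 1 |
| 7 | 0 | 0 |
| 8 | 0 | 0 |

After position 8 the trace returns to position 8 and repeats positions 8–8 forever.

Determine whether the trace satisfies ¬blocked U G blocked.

Walking from position 0: at position 0, G blocked has not yet held and ¬blocked fails, so ¬blocked U G blocked is false.

Violated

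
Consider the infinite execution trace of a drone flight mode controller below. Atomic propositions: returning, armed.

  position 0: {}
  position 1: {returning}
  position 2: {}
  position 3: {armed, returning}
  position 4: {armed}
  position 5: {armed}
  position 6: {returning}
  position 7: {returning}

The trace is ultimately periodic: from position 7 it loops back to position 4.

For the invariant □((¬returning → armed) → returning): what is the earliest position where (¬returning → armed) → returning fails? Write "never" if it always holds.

4

Check (¬returning → armed) → returning at each position in order: 0 ✓, 1 ✓, 2 ✓, 3 ✓.
At position 4 the labels are {armed}, so (¬returning → armed) → returning is false there. This is the first violation.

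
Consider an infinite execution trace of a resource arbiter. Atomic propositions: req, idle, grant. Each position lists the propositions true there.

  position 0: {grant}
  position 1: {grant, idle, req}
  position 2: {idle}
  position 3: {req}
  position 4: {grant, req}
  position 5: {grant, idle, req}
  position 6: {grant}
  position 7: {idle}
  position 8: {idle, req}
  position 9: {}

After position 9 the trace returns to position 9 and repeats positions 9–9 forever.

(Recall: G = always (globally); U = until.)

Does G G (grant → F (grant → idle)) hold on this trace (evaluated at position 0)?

Holds

G (grant → F (grant → idle)) holds at every position 0..9, and those are all positions ever visited, so G G (grant → F (grant → idle)) holds.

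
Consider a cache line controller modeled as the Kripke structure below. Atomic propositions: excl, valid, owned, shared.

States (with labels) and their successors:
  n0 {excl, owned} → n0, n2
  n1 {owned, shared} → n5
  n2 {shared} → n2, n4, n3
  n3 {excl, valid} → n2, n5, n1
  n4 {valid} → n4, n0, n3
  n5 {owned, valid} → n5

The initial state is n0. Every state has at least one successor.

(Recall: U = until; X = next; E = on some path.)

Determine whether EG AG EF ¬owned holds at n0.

No

States satisfying AG EF ¬owned: ∅.
States satisfying EG AG EF ¬owned: ∅.
No suitable path/successor from n0 witnesses the formula.
n0 ∉ Sat(EG AG EF ¬owned).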